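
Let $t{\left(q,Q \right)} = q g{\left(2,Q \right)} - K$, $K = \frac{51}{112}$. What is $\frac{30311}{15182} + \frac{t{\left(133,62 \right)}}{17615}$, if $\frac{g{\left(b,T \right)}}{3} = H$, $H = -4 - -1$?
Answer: $\frac{5776383175}{2995226416} \approx 1.9285$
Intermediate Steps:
$H = -3$ ($H = -4 + 1 = -3$)
$g{\left(b,T \right)} = -9$ ($g{\left(b,T \right)} = 3 \left(-3\right) = -9$)
$K = \frac{51}{112}$ ($K = 51 \cdot \frac{1}{112} = \frac{51}{112} \approx 0.45536$)
$t{\left(q,Q \right)} = - \frac{51}{112} - 9 q$ ($t{\left(q,Q \right)} = q \left(-9\right) - \frac{51}{112} = - 9 q - \frac{51}{112} = - \frac{51}{112} - 9 q$)
$\frac{30311}{15182} + \frac{t{\left(133,62 \right)}}{17615} = \frac{30311}{15182} + \frac{- \frac{51}{112} - 1197}{17615} = 30311 \cdot \frac{1}{15182} + \left(- \frac{51}{112} - 1197\right) \frac{1}{17615} = \frac{30311}{15182} - \frac{26823}{394576} = \frac{5776383175}{2995226416}$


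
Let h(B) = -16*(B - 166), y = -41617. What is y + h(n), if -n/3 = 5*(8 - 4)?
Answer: -38001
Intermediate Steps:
n = -60 (n = -15*(8 - 4) = -15*4 = -3*20 = -60)
h(B) = 2656 - 16*B (h(B) = -16*(-166 + B) = 2656 - 16*B)
y + h(n) = -41617 + (2656 - 16*(-60)) = -41617 + (2656 + 960) = -41617 + 3616 = -38001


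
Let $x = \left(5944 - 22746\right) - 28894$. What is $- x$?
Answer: $45696$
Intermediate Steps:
$x = -45696$ ($x = -16802 - 28894 = -45696$)
$- x = \left(-1\right) \left(-45696\right) = 45696$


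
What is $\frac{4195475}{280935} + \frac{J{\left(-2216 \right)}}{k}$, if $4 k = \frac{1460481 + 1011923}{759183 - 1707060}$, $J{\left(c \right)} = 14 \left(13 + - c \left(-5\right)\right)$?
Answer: $\frac{8252263201673657}{34729240887} \approx 2.3762 \cdot 10^{5}$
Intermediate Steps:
$J{\left(c \right)} = 182 + 70 c$ ($J{\left(c \right)} = 14 \left(13 + 5 c\right) = 182 + 70 c$)
$k = - \frac{618101}{947877}$ ($k = \frac{\left(1460481 + 1011923\right) \frac{1}{759183 - 1707060}}{4} = \frac{2472404 \frac{1}{-947877}}{4} = \frac{2472404 \left(- \frac{1}{947877}\right)}{4} = \frac{1}{4} \left(- \frac{2472404}{947877}\right) = - \frac{618101}{947877} \approx -0.65209$)
$\frac{4195475}{280935} + \frac{J{\left(-2216 \right)}}{k} = \frac{4195475}{280935} + \frac{182 + 70 \left(-2216\right)}{- \frac{618101}{947877}} = 4195475 \cdot \frac{1}{280935} + \left(182 - 155120\right) \left(- \frac{947877}{618101}\right) = \frac{839095}{56187} - - \frac{146862166626}{618101} = \frac{839095}{56187} + \frac{146862166626}{618101} = \frac{8252263201673657}{34729240887}$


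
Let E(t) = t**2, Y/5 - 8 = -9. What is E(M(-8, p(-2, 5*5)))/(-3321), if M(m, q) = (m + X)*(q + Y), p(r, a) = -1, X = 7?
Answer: -4/369 ≈ -0.010840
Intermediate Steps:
Y = -5 (Y = 40 + 5*(-9) = 40 - 45 = -5)
M(m, q) = (-5 + q)*(7 + m) (M(m, q) = (m + 7)*(q - 5) = (7 + m)*(-5 + q) = (-5 + q)*(7 + m))
E(M(-8, p(-2, 5*5)))/(-3321) = (-35 - 5*(-8) + 7*(-1) - 8*(-1))**2/(-3321) = (-35 + 40 - 7 + 8)**2*(-1/3321) = 6**2*(-1/3321) = 36*(-1/3321) = -4/369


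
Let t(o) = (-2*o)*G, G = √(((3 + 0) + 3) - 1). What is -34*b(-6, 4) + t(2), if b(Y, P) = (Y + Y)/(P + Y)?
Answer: -204 - 4*√5 ≈ -212.94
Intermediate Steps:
G = √5 (G = √((3 + 3) - 1) = √(6 - 1) = √5 ≈ 2.2361)
t(o) = -2*o*√5 (t(o) = (-2*o)*√5 = -2*o*√5)
b(Y, P) = 2*Y/(P + Y) (b(Y, P) = (2*Y)/(P + Y) = 2*Y/(P + Y))
-34*b(-6, 4) + t(2) = -68*(-6)/(4 - 6) - 2*2*√5 = -68*(-6)/(-2) - 4*√5 = -68*(-6)*(-1)/2 - 4*√5 = -34*6 - 4*√5 = -204 - 4*√5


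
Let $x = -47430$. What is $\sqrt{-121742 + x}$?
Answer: $2 i \sqrt{42293} \approx 411.31 i$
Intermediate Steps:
$\sqrt{-121742 + x} = \sqrt{-121742 - 47430} = \sqrt{-169172} = 2 i \sqrt{42293}$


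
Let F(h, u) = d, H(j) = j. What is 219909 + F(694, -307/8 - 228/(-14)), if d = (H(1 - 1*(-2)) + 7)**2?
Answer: 220009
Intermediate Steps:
d = 100 (d = ((1 - 1*(-2)) + 7)**2 = ((1 + 2) + 7)**2 = (3 + 7)**2 = 10**2 = 100)
F(h, u) = 100
219909 + F(694, -307/8 - 228/(-14)) = 219909 + 100 = 220009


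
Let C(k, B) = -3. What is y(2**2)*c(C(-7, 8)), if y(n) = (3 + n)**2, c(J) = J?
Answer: -147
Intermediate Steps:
y(2**2)*c(C(-7, 8)) = (3 + 2**2)**2*(-3) = (3 + 4)**2*(-3) = 7**2*(-3) = 49*(-3) = -147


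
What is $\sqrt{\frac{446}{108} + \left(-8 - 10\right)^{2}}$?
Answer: $\frac{\sqrt{106314}}{18} \approx 18.114$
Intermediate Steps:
$\sqrt{\frac{446}{108} + \left(-8 - 10\right)^{2}} = \sqrt{446 \cdot \frac{1}{108} + \left(-18\right)^{2}} = \sqrt{\frac{223}{54} + 324} = \sqrt{\frac{17719}{54}} = \frac{\sqrt{106314}}{18}$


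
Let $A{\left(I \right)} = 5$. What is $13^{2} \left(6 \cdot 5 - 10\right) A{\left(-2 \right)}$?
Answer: $16900$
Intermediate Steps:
$13^{2} \left(6 \cdot 5 - 10\right) A{\left(-2 \right)} = 13^{2} \left(6 \cdot 5 - 10\right) 5 = 169 \left(30 - 10\right) 5 = 169 \cdot 20 \cdot 5 = 169 \cdot 100 = 16900$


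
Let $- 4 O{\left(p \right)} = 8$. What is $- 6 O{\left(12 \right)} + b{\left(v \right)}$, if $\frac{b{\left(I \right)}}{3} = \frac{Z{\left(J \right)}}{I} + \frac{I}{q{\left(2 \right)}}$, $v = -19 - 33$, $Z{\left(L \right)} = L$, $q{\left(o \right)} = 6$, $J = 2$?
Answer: $- \frac{367}{26} \approx -14.115$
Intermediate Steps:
$O{\left(p \right)} = -2$ ($O{\left(p \right)} = \left(- \frac{1}{4}\right) 8 = -2$)
$v = -52$ ($v = -19 - 33 = -52$)
$b{\left(I \right)} = \frac{I}{2} + \frac{6}{I}$ ($b{\left(I \right)} = 3 \left(\frac{2}{I} + \frac{I}{6}\right) = \frac{I}{2} + \frac{6}{I}$)
$- 6 O{\left(12 \right)} + b{\left(v \right)} = \left(-6\right) \left(-2\right) + \left(\frac{1}{2} \left(-52\right) + \frac{6}{-52}\right) = 12 + \left(-26 + 6 \left(- \frac{1}{52}\right)\right) = 12 - \frac{679}{26} = - \frac{367}{26}$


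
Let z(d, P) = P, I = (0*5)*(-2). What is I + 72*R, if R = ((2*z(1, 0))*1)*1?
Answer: 0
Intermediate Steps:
I = 0 (I = 0*(-2) = 0)
R = 0 (R = ((2*0)*1)*1 = (0*1)*1 = 0*1 = 0)
I + 72*R = 0 + 72*0 = 0 + 0 = 0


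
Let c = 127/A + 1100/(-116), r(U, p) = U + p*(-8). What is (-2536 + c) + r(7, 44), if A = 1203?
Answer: -100836589/34887 ≈ -2890.4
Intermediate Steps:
r(U, p) = U - 8*p
c = -327142/34887 (c = 127/1203 + 1100/(-116) = 127*(1/1203) + 1100*(-1/116) = 127/1203 - 275/29 = -327142/34887 ≈ -9.3772)
(-2536 + c) + r(7, 44) = (-2536 - 327142/34887) + (7 - 8*44) = -88800574/34887 + (7 - 352) = -88800574/34887 - 345 = -100836589/34887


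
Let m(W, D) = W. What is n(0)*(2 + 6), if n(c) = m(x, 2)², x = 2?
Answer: 32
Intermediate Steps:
n(c) = 4 (n(c) = 2² = 4)
n(0)*(2 + 6) = 4*(2 + 6) = 4*8 = 32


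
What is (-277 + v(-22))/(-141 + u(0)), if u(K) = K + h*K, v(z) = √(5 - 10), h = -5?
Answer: 277/141 - I*√5/141 ≈ 1.9645 - 0.015859*I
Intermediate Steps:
v(z) = I*√5 (v(z) = √(-5) = I*√5)
u(K) = -4*K (u(K) = K - 5*K = -4*K)
(-277 + v(-22))/(-141 + u(0)) = (-277 + I*√5)/(-141 - 4*0) = (-277 + I*√5)/(-141 + 0) = (-277 + I*√5)/(-141) = (-277 + I*√5)*(-1/141) = 277/141 - I*√5/141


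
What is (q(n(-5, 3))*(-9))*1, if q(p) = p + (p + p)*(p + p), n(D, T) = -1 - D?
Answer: -612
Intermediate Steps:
q(p) = p + 4*p² (q(p) = p + (2*p)*(2*p) = p + 4*p²)
(q(n(-5, 3))*(-9))*1 = (((-1 - 1*(-5))*(1 + 4*(-1 - 1*(-5))))*(-9))*1 = (((-1 + 5)*(1 + 4*(-1 + 5)))*(-9))*1 = ((4*(1 + 4*4))*(-9))*1 = ((4*(1 + 16))*(-9))*1 = ((4*17)*(-9))*1 = (68*(-9))*1 = -612*1 = -612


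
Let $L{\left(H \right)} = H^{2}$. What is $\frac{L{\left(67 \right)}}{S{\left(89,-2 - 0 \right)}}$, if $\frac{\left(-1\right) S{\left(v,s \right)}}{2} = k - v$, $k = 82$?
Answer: $\frac{4489}{14} \approx 320.64$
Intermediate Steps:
$S{\left(v,s \right)} = -164 + 2 v$ ($S{\left(v,s \right)} = - 2 \left(82 - v\right) = -164 + 2 v$)
$\frac{L{\left(67 \right)}}{S{\left(89,-2 - 0 \right)}} = \frac{67^{2}}{-164 + 2 \cdot 89} = \frac{4489}{-164 + 178} = \frac{4489}{14}$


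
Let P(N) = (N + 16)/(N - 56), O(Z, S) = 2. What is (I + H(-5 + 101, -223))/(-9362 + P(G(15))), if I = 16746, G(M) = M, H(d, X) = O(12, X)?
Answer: -686668/383873 ≈ -1.7888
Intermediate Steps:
H(d, X) = 2
P(N) = (16 + N)/(-56 + N)
(I + H(-5 + 101, -223))/(-9362 + P(G(15))) = (16746 + 2)/(-9362 + (16 + 15)/(-56 + 15)) = 16748/(-9362 + 31/(-41)) = 16748/(-9362 - 1/41*31) = 16748/(-9362 - 31/41) = 16748/(-383873/41) = 16748*(-41/383873) = -686668/383873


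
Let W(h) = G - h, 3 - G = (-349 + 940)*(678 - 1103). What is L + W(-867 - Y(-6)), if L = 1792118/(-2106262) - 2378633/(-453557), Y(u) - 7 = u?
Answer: 120393114841102542/477654936967 ≈ 2.5205e+5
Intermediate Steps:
G = 251178 (G = 3 - (-349 + 940)*(678 - 1103) = 3 - 591*(-425) = 3 - 1*(-251175) = 3 + 251175 = 251178)
Y(u) = 7 + u
W(h) = 251178 - h
L = 2098598318060/477654936967 (L = 1792118*(-1/2106262) - 2378633*(-1/453557) = -896059/1053131 + 2378633/453557 = 2098598318060/477654936967 ≈ 4.3935)
L + W(-867 - Y(-6)) = 2098598318060/477654936967 + (251178 - (-867 - (7 - 6))) = 2098598318060/477654936967 + (251178 - (-867 - 1*1)) = 2098598318060/477654936967 + (251178 - (-867 - 1)) = 2098598318060/477654936967 + (251178 - 1*(-868)) = 2098598318060/477654936967 + (251178 + 868) = 2098598318060/477654936967 + 252046 = 120393114841102542/477654936967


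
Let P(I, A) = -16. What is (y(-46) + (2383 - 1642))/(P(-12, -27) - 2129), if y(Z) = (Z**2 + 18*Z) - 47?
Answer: -1982/2145 ≈ -0.92401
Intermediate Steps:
y(Z) = -47 + Z**2 + 18*Z
(y(-46) + (2383 - 1642))/(P(-12, -27) - 2129) = ((-47 + (-46)**2 + 18*(-46)) + (2383 - 1642))/(-16 - 2129) = ((-47 + 2116 - 828) + 741)/(-2145) = (1241 + 741)*(-1/2145) = 1982*(-1/2145) = -1982/2145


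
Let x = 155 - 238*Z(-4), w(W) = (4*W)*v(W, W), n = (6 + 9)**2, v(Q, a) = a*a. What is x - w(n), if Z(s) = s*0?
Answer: -45562345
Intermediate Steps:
v(Q, a) = a**2
n = 225 (n = 15**2 = 225)
Z(s) = 0
w(W) = 4*W**3 (w(W) = (4*W)*W**2 = 4*W**3)
x = 155 (x = 155 - 238*0 = 155 + 0 = 155)
x - w(n) = 155 - 4*225**3 = 155 - 4*11390625 = 155 - 1*45562500 = 155 - 45562500 = -45562345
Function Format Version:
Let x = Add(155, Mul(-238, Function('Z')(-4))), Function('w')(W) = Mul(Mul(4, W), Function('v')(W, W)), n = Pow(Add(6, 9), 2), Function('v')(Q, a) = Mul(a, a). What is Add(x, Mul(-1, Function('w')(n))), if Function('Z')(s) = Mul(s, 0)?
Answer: -45562345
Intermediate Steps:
Function('v')(Q, a) = Pow(a, 2)
n = 225 (n = Pow(15, 2) = 225)
Function('Z')(s) = 0
Function('w')(W) = Mul(4, Pow(W, 3)) (Function('w')(W) = Mul(Mul(4, W), Pow(W, 2)) = Mul(4, Pow(W, 3)))
x = 155 (x = Add(155, Mul(-238, 0)) = Add(155, 0) = 155)
Add(x, Mul(-1, Function('w')(n))) = Add(155, Mul(-1, Mul(4, Pow(225, 3)))) = Add(155, Mul(-1, Mul(4, 11390625))) = Add(155, Mul(-1, 45562500)) = Add(155, -45562500) = -45562345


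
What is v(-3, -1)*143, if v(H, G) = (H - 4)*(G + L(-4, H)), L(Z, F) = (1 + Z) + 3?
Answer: 1001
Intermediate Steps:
L(Z, F) = 4 + Z
v(H, G) = G*(-4 + H) (v(H, G) = (H - 4)*(G + (4 - 4)) = (-4 + H)*(G + 0) = (-4 + H)*G = G*(-4 + H))
v(-3, -1)*143 = -(-4 - 3)*143 = -1*(-7)*143 = 7*143 = 1001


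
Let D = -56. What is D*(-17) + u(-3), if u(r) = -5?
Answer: 947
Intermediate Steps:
D*(-17) + u(-3) = -56*(-17) - 5 = 952 - 5 = 947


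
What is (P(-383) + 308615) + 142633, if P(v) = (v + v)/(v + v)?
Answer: 451249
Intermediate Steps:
P(v) = 1 (P(v) = (2*v)/((2*v)) = (2*v)*(1/(2*v)) = 1)
(P(-383) + 308615) + 142633 = (1 + 308615) + 142633 = 308616 + 142633 = 451249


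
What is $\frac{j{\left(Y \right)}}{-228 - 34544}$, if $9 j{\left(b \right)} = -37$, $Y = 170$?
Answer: $\frac{37}{312948} \approx 0.00011823$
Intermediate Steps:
$j{\left(b \right)} = - \frac{37}{9}$ ($j{\left(b \right)} = \frac{1}{9} \left(-37\right) = - \frac{37}{9}$)
$\frac{j{\left(Y \right)}}{-228 - 34544} = - \frac{37}{9 \left(-228 - 34544\right)} = - \frac{37}{9 \left(-34772\right)} = \left(- \frac{37}{9}\right) \left(- \frac{1}{34772}\right) = \frac{37}{312948}$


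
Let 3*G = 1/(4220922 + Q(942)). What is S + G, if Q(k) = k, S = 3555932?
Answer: 45037983891745/12665592 ≈ 3.5559e+6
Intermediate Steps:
G = 1/12665592 (G = 1/(3*(4220922 + 942)) = (⅓)/4221864 = (⅓)*(1/4221864) = 1/12665592 ≈ 7.8954e-8)
S + G = 3555932 + 1/12665592 = 45037983891745/12665592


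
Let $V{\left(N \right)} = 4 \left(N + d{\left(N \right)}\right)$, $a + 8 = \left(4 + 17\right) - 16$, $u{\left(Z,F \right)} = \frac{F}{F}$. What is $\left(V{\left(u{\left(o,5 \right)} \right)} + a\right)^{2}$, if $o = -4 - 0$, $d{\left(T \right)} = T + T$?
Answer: $81$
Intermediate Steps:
$d{\left(T \right)} = 2 T$
$o = -4$ ($o = -4 + 0 = -4$)
$u{\left(Z,F \right)} = 1$
$a = -3$ ($a = -8 + \left(\left(4 + 17\right) - 16\right) = -8 + \left(21 - 16\right) = -8 + 5 = -3$)
$V{\left(N \right)} = 12 N$ ($V{\left(N \right)} = 4 \left(N + 2 N\right) = 4 \cdot 3 N = 12 N$)
$\left(V{\left(u{\left(o,5 \right)} \right)} + a\right)^{2} = \left(12 \cdot 1 - 3\right)^{2} = \left(12 - 3\right)^{2} = 9^{2} = 81$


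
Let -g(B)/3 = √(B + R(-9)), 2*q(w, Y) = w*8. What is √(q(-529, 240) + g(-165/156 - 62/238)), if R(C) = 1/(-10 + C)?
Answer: √(-7312459672336 - 176358*I*√4737299203)/58786 ≈ 0.038179 - 46.0*I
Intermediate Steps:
q(w, Y) = 4*w (q(w, Y) = (w*8)/2 = (8*w)/2 = 4*w)
g(B) = -3*√(-1/19 + B) (g(B) = -3*√(B + 1/(-10 - 9)) = -3*√(B + 1/(-19)) = -3*√(B - 1/19) = -3*√(-1/19 + B))
√(q(-529, 240) + g(-165/156 - 62/238)) = √(4*(-529) - 3*√(-19 + 361*(-165/156 - 62/238))/19) = √(-2116 - 3*√(-19 + 361*(-165*1/156 - 62*1/238))/19) = √(-2116 - 3*√(-19 + 361*(-55/52 - 31/119))/19) = √(-2116 - 3*√(-19 + 361*(-8157/6188))/19) = √(-2116 - 3*√(-19 - 2944677/6188)/19) = √(-2116 - 3*I*√4737299203/58786)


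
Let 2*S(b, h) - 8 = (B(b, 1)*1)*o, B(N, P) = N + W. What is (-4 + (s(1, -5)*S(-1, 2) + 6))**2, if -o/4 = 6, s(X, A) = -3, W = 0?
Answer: 2116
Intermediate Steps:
B(N, P) = N (B(N, P) = N + 0 = N)
o = -24 (o = -4*6 = -24)
S(b, h) = 4 - 12*b (S(b, h) = 4 + ((b*1)*(-24))/2 = 4 + (b*(-24))/2 = 4 + (-24*b)/2 = 4 - 12*b)
(-4 + (s(1, -5)*S(-1, 2) + 6))**2 = (-4 + (-3*(4 - 12*(-1)) + 6))**2 = (-4 + (-3*(4 + 12) + 6))**2 = (-4 + (-3*16 + 6))**2 = (-4 + (-48 + 6))**2 = (-4 - 42)**2 = (-46)**2 = 2116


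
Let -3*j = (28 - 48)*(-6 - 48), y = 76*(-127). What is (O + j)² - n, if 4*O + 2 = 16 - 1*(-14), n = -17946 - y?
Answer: 132903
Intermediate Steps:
y = -9652
n = -8294 (n = -17946 - 1*(-9652) = -17946 + 9652 = -8294)
j = -360 (j = -(28 - 48)*(-6 - 48)/3 = -(-20)*(-54)/3 = -⅓*1080 = -360)
O = 7 (O = -½ + (16 - 1*(-14))/4 = -½ + (16 + 14)/4 = -½ + (¼)*30 = -½ + 15/2 = 7)
(O + j)² - n = (7 - 360)² - 1*(-8294) = (-353)² + 8294 = 124609 + 8294 = 132903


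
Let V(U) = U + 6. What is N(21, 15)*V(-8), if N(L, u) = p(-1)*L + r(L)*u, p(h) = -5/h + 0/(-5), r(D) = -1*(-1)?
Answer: -240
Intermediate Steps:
r(D) = 1
p(h) = -5/h (p(h) = -5/h + 0*(-⅕) = -5/h + 0 = -5/h)
N(L, u) = u + 5*L (N(L, u) = (-5/(-1))*L + 1*u = (-5*(-1))*L + u = 5*L + u = u + 5*L)
V(U) = 6 + U
N(21, 15)*V(-8) = (15 + 5*21)*(6 - 8) = (15 + 105)*(-2) = 120*(-2) = -240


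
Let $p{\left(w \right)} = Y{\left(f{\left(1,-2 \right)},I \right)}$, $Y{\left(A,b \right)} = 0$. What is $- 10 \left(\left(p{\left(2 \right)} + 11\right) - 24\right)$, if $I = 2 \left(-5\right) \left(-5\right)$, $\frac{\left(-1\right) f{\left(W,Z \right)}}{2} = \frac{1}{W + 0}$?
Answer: $130$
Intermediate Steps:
$f{\left(W,Z \right)} = - \frac{2}{W}$ ($f{\left(W,Z \right)} = - \frac{2}{W + 0} = - \frac{2}{W}$)
$I = 50$ ($I = \left(-10\right) \left(-5\right) = 50$)
$p{\left(w \right)} = 0$
$- 10 \left(\left(p{\left(2 \right)} + 11\right) - 24\right) = - 10 \left(\left(0 + 11\right) - 24\right) = - 10 \left(11 - 24\right) = \left(-10\right) \left(-13\right) = 130$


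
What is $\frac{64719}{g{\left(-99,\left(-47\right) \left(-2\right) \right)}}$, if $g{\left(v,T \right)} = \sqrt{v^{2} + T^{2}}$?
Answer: $\frac{64719 \sqrt{18637}}{18637} \approx 474.07$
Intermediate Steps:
$g{\left(v,T \right)} = \sqrt{T^{2} + v^{2}}$
$\frac{64719}{g{\left(-99,\left(-47\right) \left(-2\right) \right)}} = \frac{64719}{\sqrt{\left(\left(-47\right) \left(-2\right)\right)^{2} + \left(-99\right)^{2}}} = \frac{64719}{\sqrt{94^{2} + 9801}} = \frac{64719}{\sqrt{8836 + 9801}} = \frac{64719}{\sqrt{18637}} = 64719 \frac{\sqrt{18637}}{18637} = \frac{64719 \sqrt{18637}}{18637}$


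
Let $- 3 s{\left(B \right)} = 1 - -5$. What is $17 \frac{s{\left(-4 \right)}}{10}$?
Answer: $- \frac{17}{5} \approx -3.4$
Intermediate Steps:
$s{\left(B \right)} = -2$ ($s{\left(B \right)} = - \frac{1 - -5}{3} = - \frac{1 + 5}{3} = \left(- \frac{1}{3}\right) 6 = -2$)
$17 \frac{s{\left(-4 \right)}}{10} = 17 \left(- \frac{2}{10}\right) = 17 \left(\left(-2\right) \frac{1}{10}\right) = 17 \left(- \frac{1}{5}\right) = - \frac{17}{5}$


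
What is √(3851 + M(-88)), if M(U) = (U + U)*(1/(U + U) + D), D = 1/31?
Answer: 2*√924079/31 ≈ 62.019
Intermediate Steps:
D = 1/31 ≈ 0.032258
M(U) = 2*U*(1/31 + 1/(2*U)) (M(U) = (U + U)*(1/(U + U) + 1/31) = (2*U)*(1/(2*U) + 1/31) = (2*U)*(1/31 + 1/(2*U)) = 2*U*(1/31 + 1/(2*U)))
√(3851 + M(-88)) = √(3851 + (1 + (2/31)*(-88))) = √(3851 + (1 - 176/31)) = √(3851 - 145/31) = √(119236/31) = 2*√924079/31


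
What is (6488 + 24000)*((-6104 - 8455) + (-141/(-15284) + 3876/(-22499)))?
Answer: -38159756863175118/85968679 ≈ -4.4388e+8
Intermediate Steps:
(6488 + 24000)*((-6104 - 8455) + (-141/(-15284) + 3876/(-22499))) = 30488*(-14559 + (-141*(-1/15284) + 3876*(-1/22499))) = 30488*(-14559 + (141/15284 - 3876/22499)) = 30488*(-14559 - 56068425/343874716) = 30488*(-5006528058669/343874716) = -38159756863175118/85968679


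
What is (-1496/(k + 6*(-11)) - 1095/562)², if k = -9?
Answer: 575514925129/1776622500 ≈ 323.94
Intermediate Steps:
(-1496/(k + 6*(-11)) - 1095/562)² = (-1496/(-9 + 6*(-11)) - 1095/562)² = (-1496/(-9 - 66) - 1095*1/562)² = (-1496/(-75) - 1095/562)² = (-1496*(-1/75) - 1095/562)² = (1496/75 - 1095/562)² = (758627/42150)² = 575514925129/1776622500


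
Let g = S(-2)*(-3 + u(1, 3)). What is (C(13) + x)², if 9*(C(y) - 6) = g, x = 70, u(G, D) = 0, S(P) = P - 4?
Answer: 6084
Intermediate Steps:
S(P) = -4 + P
g = 18 (g = (-4 - 2)*(-3 + 0) = -6*(-3) = 18)
C(y) = 8 (C(y) = 6 + (⅑)*18 = 6 + 2 = 8)
(C(13) + x)² = (8 + 70)² = 78² = 6084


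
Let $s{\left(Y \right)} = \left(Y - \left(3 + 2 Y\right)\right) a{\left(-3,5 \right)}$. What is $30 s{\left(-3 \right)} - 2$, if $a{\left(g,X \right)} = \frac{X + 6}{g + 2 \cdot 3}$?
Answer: $-2$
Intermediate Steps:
$a{\left(g,X \right)} = \frac{6 + X}{6 + g}$ ($a{\left(g,X \right)} = \frac{6 + X}{g + 6} = \frac{6 + X}{6 + g}$)
$s{\left(Y \right)} = -11 - \frac{11 Y}{3}$ ($s{\left(Y \right)} = \left(Y - \left(3 + 2 Y\right)\right) \frac{6 + 5}{6 - 3} = \left(Y - \left(3 + 2 Y\right)\right) \frac{1}{3} \cdot 11 = \left(-3 - Y\right) \frac{1}{3} \cdot 11 = \left(-3 - Y\right) \frac{11}{3} = -11 - \frac{11 Y}{3}$)
$30 s{\left(-3 \right)} - 2 = 30 \left(-11 - -11\right) - 2 = 30 \left(-11 + 11\right) - 2 = 30 \cdot 0 - 2 = 0 - 2 = -2$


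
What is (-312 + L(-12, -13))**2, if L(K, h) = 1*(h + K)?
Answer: 113569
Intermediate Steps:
L(K, h) = K + h (L(K, h) = 1*(K + h) = K + h)
(-312 + L(-12, -13))**2 = (-312 + (-12 - 13))**2 = (-312 - 25)**2 = (-337)**2 = 113569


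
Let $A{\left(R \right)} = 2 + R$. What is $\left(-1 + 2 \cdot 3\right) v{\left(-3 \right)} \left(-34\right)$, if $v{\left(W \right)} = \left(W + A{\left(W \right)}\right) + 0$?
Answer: $680$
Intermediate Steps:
$v{\left(W \right)} = 2 + 2 W$ ($v{\left(W \right)} = \left(W + \left(2 + W\right)\right) + 0 = \left(2 + 2 W\right) + 0 = 2 + 2 W$)
$\left(-1 + 2 \cdot 3\right) v{\left(-3 \right)} \left(-34\right) = \left(-1 + 2 \cdot 3\right) \left(2 + 2 \left(-3\right)\right) \left(-34\right) = \left(-1 + 6\right) \left(2 - 6\right) \left(-34\right) = 5 \left(-4\right) \left(-34\right) = \left(-20\right) \left(-34\right) = 680$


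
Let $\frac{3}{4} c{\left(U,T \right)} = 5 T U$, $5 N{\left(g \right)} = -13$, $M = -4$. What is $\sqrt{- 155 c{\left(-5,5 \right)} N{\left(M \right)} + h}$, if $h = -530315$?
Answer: $\frac{i \sqrt{5377335}}{3} \approx 772.97 i$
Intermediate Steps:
$N{\left(g \right)} = - \frac{13}{5}$ ($N{\left(g \right)} = \frac{1}{5} \left(-13\right) = - \frac{13}{5}$)
$c{\left(U,T \right)} = \frac{20 T U}{3}$ ($c{\left(U,T \right)} = \frac{4 \cdot 5 T U}{3} = \frac{20 T U}{3}$)
$\sqrt{- 155 c{\left(-5,5 \right)} N{\left(M \right)} + h} = \sqrt{- 155 \cdot \frac{20}{3} \cdot 5 \left(-5\right) \left(- \frac{13}{5}\right) - 530315} = \sqrt{\left(-155\right) \left(- \frac{500}{3}\right) \left(- \frac{13}{5}\right) - 530315} = \sqrt{\frac{77500}{3} \left(- \frac{13}{5}\right) - 530315} = \sqrt{- \frac{201500}{3} - 530315} = \sqrt{- \frac{1792445}{3}} = \frac{i \sqrt{5377335}}{3}$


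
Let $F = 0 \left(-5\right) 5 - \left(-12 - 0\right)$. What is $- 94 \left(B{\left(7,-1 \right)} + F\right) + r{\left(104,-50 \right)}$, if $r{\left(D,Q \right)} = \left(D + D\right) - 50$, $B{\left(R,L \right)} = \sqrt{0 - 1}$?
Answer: $-970 - 94 i \approx -970.0 - 94.0 i$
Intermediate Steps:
$B{\left(R,L \right)} = i$ ($B{\left(R,L \right)} = \sqrt{-1} = i$)
$r{\left(D,Q \right)} = -50 + 2 D$ ($r{\left(D,Q \right)} = 2 D - 50 = -50 + 2 D$)
$F = 12$ ($F = 0 \cdot 5 - \left(-12 + 0\right) = 0 - -12 = 0 + 12 = 12$)
$- 94 \left(B{\left(7,-1 \right)} + F\right) + r{\left(104,-50 \right)} = - 94 \left(i + 12\right) + \left(-50 + 2 \cdot 104\right) = - 94 \left(12 + i\right) + \left(-50 + 208\right) = \left(-1128 - 94 i\right) + 158 = -970 - 94 i$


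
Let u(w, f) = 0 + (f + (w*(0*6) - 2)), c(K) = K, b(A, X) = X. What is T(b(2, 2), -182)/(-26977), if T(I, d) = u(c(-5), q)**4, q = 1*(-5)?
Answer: -2401/26977 ≈ -0.089002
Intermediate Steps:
q = -5
u(w, f) = -2 + f (u(w, f) = 0 + (f + (w*0 - 2)) = 0 + (f + (0 - 2)) = 0 + (f - 2) = 0 + (-2 + f) = -2 + f)
T(I, d) = 2401 (T(I, d) = (-2 - 5)**4 = (-7)**4 = 2401)
T(b(2, 2), -182)/(-26977) = 2401/(-26977) = 2401*(-1/26977) = -2401/26977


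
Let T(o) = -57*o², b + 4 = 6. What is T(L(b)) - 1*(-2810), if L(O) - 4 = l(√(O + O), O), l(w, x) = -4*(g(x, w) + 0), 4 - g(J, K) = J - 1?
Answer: -838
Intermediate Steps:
b = 2 (b = -4 + 6 = 2)
g(J, K) = 5 - J (g(J, K) = 4 - (J - 1) = 4 - (-1 + J) = 4 + (1 - J) = 5 - J)
l(w, x) = -20 + 4*x (l(w, x) = -4*((5 - x) + 0) = -4*(5 - x) = -20 + 4*x)
L(O) = -16 + 4*O (L(O) = 4 + (-20 + 4*O) = -16 + 4*O)
T(L(b)) - 1*(-2810) = -57*(-16 + 4*2)² - 1*(-2810) = -57*(-16 + 8)² + 2810 = -57*(-8)² + 2810 = -57*64 + 2810 = -3648 + 2810 = -838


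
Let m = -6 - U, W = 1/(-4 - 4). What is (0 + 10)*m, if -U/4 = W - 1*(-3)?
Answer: 55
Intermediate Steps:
W = -1/8 (W = 1/(-8) = -1/8 ≈ -0.12500)
U = -23/2 (U = -4*(-1/8 - 1*(-3)) = -4*(-1/8 + 3) = -4*23/8 = -23/2 ≈ -11.500)
m = 11/2 (m = -6 - 1*(-23/2) = -6 + 23/2 = 11/2 ≈ 5.5000)
(0 + 10)*m = (0 + 10)*(11/2) = 10*(11/2) = 55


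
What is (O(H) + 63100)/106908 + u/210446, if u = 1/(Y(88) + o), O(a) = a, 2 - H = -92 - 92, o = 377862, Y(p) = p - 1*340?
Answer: 139697716914113/235989057920180 ≈ 0.59197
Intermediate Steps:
Y(p) = -340 + p (Y(p) = p - 340 = -340 + p)
H = 186 (H = 2 - (-92 - 92) = 2 - 1*(-184) = 2 + 184 = 186)
u = 1/377610 (u = 1/((-340 + 88) + 377862) = 1/(-252 + 377862) = 1/377610 ≈ 2.6482e-6)
(O(H) + 63100)/106908 + u/210446 = (186 + 63100)/106908 + (1/377610)/210446 = 63286*(1/106908) + (1/377610)*(1/210446) = 31643/53454 + 1/79466514060 = 139697716914113/235989057920180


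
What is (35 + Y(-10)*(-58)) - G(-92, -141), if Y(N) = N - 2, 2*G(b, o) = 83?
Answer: 1379/2 ≈ 689.50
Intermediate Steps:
G(b, o) = 83/2 (G(b, o) = (½)*83 = 83/2)
Y(N) = -2 + N
(35 + Y(-10)*(-58)) - G(-92, -141) = (35 + (-2 - 10)*(-58)) - 1*83/2 = (35 - 12*(-58)) - 83/2 = (35 + 696) - 83/2 = 731 - 83/2 = 1379/2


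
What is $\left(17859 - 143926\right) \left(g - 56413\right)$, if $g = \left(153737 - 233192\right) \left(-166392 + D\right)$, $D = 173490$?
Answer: $71105318254201$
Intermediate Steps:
$g = -563971590$ ($g = \left(153737 - 233192\right) \left(-166392 + 173490\right) = \left(-79455\right) 7098 = -563971590$)
$\left(17859 - 143926\right) \left(g - 56413\right) = \left(17859 - 143926\right) \left(-563971590 - 56413\right) = \left(-126067\right) \left(-564028003\right) = 71105318254201$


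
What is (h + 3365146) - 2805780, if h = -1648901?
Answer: -1089535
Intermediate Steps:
(h + 3365146) - 2805780 = (-1648901 + 3365146) - 2805780 = 1716245 - 2805780 = -1089535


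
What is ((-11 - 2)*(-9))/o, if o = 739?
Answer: 117/739 ≈ 0.15832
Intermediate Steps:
((-11 - 2)*(-9))/o = ((-11 - 2)*(-9))/739 = -13*(-9)*(1/739) = 117*(1/739) = 117/739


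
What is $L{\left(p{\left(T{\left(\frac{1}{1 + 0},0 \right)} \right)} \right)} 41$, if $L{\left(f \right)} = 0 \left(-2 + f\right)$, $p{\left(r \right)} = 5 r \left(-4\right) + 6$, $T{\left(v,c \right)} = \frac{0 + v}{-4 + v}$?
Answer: $0$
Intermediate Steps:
$T{\left(v,c \right)} = \frac{v}{-4 + v}$
$p{\left(r \right)} = 6 - 20 r$ ($p{\left(r \right)} = - 20 r + 6 = 6 - 20 r$)
$L{\left(f \right)} = 0$
$L{\left(p{\left(T{\left(\frac{1}{1 + 0},0 \right)} \right)} \right)} 41 = 0 \cdot 41 = 0$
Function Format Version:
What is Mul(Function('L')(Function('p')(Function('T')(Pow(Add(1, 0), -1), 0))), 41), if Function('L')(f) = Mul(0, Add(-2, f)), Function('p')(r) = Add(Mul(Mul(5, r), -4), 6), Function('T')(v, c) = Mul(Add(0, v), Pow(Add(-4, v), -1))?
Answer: 0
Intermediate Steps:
Function('T')(v, c) = Mul(v, Pow(Add(-4, v), -1))
Function('p')(r) = Add(6, Mul(-20, r)) (Function('p')(r) = Add(Mul(-20, r), 6) = Add(6, Mul(-20, r)))
Function('L')(f) = 0
Mul(Function('L')(Function('p')(Function('T')(Pow(Add(1, 0), -1), 0))), 41) = Mul(0, 41) = 0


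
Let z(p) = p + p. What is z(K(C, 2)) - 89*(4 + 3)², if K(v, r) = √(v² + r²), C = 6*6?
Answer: -4361 + 20*√13 ≈ -4288.9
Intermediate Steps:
C = 36
K(v, r) = √(r² + v²)
z(p) = 2*p
z(K(C, 2)) - 89*(4 + 3)² = 2*√(2² + 36²) - 89*(4 + 3)² = 2*√(4 + 1296) - 89*7² = 2*√1300 - 89*49 = 2*(10*√13) - 4361 = 20*√13 - 4361 = -4361 + 20*√13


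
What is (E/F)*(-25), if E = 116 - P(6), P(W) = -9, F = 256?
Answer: -3125/256 ≈ -12.207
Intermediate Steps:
E = 125 (E = 116 - 1*(-9) = 116 + 9 = 125)
(E/F)*(-25) = (125/256)*(-25) = -3125/256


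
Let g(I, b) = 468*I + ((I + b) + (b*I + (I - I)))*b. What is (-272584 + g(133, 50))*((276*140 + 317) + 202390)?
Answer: 31691274570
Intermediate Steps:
g(I, b) = 468*I + b*(I + b + I*b) (g(I, b) = 468*I + ((I + b) + (I*b + 0))*b = 468*I + ((I + b) + I*b)*b = 468*I + (I + b + I*b)*b = 468*I + b*(I + b + I*b))
(-272584 + g(133, 50))*((276*140 + 317) + 202390) = (-272584 + (50² + 468*133 + 133*50 + 133*50²))*((276*140 + 317) + 202390) = (-272584 + (2500 + 62244 + 6650 + 133*2500))*((38640 + 317) + 202390) = (-272584 + (2500 + 62244 + 6650 + 332500))*(38957 + 202390) = (-272584 + 403894)*241347 = 131310*241347 = 31691274570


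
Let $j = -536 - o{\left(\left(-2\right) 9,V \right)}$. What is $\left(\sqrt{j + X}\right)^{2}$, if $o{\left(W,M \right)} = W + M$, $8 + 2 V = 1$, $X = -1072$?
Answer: $- \frac{3173}{2} \approx -1586.5$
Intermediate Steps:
$V = - \frac{7}{2}$ ($V = -4 + \frac{1}{2} \cdot 1 = -4 + \frac{1}{2} = - \frac{7}{2} \approx -3.5$)
$o{\left(W,M \right)} = M + W$
$j = - \frac{1029}{2}$ ($j = -536 - \left(- \frac{7}{2} - 18\right) = -536 - - \frac{43}{2} = -536 + \frac{43}{2} = - \frac{1029}{2} \approx -514.5$)
$\left(\sqrt{j + X}\right)^{2} = \left(\sqrt{- \frac{1029}{2} - 1072}\right)^{2} = \left(\sqrt{- \frac{3173}{2}}\right)^{2} = \left(\frac{i \sqrt{6346}}{2}\right)^{2} = - \frac{3173}{2}$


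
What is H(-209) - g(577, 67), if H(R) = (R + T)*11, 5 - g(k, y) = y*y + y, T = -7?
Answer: 2175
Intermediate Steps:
g(k, y) = 5 - y - y**2 (g(k, y) = 5 - (y*y + y) = 5 - (y**2 + y) = 5 - (y + y**2) = 5 + (-y - y**2) = 5 - y - y**2)
H(R) = -77 + 11*R (H(R) = (R - 7)*11 = (-7 + R)*11 = -77 + 11*R)
H(-209) - g(577, 67) = (-77 + 11*(-209)) - (5 - 1*67 - 1*67**2) = (-77 - 2299) - (5 - 67 - 1*4489) = -2376 - (5 - 67 - 4489) = -2376 - 1*(-4551) = -2376 + 4551 = 2175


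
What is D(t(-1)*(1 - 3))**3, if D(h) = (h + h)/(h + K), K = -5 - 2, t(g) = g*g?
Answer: 64/729 ≈ 0.087791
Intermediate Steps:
t(g) = g**2
K = -7
D(h) = 2*h/(-7 + h) (D(h) = (h + h)/(h - 7) = (2*h)/(-7 + h) = 2*h/(-7 + h))
D(t(-1)*(1 - 3))**3 = (2*((-1)**2*(1 - 3))/(-7 + (-1)**2*(1 - 3)))**3 = (2*(1*(-2))/(-7 + 1*(-2)))**3 = (2*(-2)/(-7 - 2))**3 = (2*(-2)/(-9))**3 = (2*(-2)*(-1/9))**3 = (4/9)**3 = 64/729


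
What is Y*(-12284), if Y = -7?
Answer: 85988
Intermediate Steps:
Y*(-12284) = -7*(-12284) = 85988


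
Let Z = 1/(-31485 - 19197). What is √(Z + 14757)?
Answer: √37905791184186/50682 ≈ 121.48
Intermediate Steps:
Z = -1/50682 (Z = 1/(-50682) = -1/50682 ≈ -1.9731e-5)
√(Z + 14757) = √(-1/50682 + 14757) = √(747914273/50682) = √37905791184186/50682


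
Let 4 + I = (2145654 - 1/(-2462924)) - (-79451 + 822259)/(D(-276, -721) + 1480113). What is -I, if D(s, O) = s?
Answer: -7820304648430291445/3644726063388 ≈ -2.1456e+6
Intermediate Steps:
I = 7820304648430291445/3644726063388 (I = -4 + ((2145654 - 1/(-2462924)) - (-79451 + 822259)/(-276 + 1480113)) = -4 + ((2145654 - 1*(-1/2462924)) - 742808/1479837) = -4 + ((2145654 + 1/2462924) - 742808/1479837) = -4 + (5284582732297/2462924 - 1*742808/1479837) = -4 + (5284582732297/2462924 - 742808/1479837) = -4 + 7820319227334544997/3644726063388 = 7820304648430291445/3644726063388 ≈ 2.1456e+6)
-I = -1*7820304648430291445/3644726063388 = -7820304648430291445/3644726063388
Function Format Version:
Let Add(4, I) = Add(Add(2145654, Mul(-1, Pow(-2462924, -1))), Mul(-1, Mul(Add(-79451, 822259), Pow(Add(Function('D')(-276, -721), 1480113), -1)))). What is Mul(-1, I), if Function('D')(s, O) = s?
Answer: Rational(-7820304648430291445, 3644726063388) ≈ -2.1456e+6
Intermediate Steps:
I = Rational(7820304648430291445, 3644726063388) (I = Add(-4, Add(Add(2145654, Mul(-1, Pow(-2462924, -1))), Mul(-1, Mul(Add(-79451, 822259), Pow(Add(-276, 1480113), -1))))) = Add(-4, Add(Add(2145654, Mul(-1, Rational(-1, 2462924))), Mul(-1, Mul(742808, Pow(1479837, -1))))) = Add(-4, Add(Add(2145654, Rational(1, 2462924)), Mul(-1, Mul(742808, Rational(1, 1479837))))) = Add(-4, Add(Rational(5284582732297, 2462924), Mul(-1, Rational(742808, 1479837)))) = Add(-4, Add(Rational(5284582732297, 2462924), Rational(-742808, 1479837))) = Add(-4, Rational(7820319227334544997, 3644726063388)) = Rational(7820304648430291445, 3644726063388) ≈ 2.1456e+6)
Mul(-1, I) = Mul(-1, Rational(7820304648430291445, 3644726063388)) = Rational(-7820304648430291445, 3644726063388)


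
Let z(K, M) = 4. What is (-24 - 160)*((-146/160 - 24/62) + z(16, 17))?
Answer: -154031/310 ≈ -496.87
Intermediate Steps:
(-24 - 160)*((-146/160 - 24/62) + z(16, 17)) = (-24 - 160)*((-146/160 - 24/62) + 4) = -184*((-146*1/160 - 24*1/62) + 4) = -184*((-73/80 - 12/31) + 4) = -184*(-3223/2480 + 4) = -184*6697/2480 = -154031/310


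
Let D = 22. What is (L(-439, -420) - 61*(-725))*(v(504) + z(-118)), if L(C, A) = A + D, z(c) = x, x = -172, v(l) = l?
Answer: 14550564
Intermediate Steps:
z(c) = -172
L(C, A) = 22 + A (L(C, A) = A + 22 = 22 + A)
(L(-439, -420) - 61*(-725))*(v(504) + z(-118)) = ((22 - 420) - 61*(-725))*(504 - 172) = (-398 + 44225)*332 = 43827*332 = 14550564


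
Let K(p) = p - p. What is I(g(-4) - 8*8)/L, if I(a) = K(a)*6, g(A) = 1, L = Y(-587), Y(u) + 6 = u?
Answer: 0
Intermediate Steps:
Y(u) = -6 + u
L = -593 (L = -6 - 587 = -593)
K(p) = 0
I(a) = 0 (I(a) = 0*6 = 0)
I(g(-4) - 8*8)/L = 0/(-593) = 0*(-1/593) = 0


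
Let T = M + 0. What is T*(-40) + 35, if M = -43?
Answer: 1755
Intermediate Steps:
T = -43 (T = -43 + 0 = -43)
T*(-40) + 35 = -43*(-40) + 35 = 1720 + 35 = 1755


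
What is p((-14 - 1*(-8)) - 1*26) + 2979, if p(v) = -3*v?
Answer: 3075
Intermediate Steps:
p((-14 - 1*(-8)) - 1*26) + 2979 = -3*((-14 - 1*(-8)) - 1*26) + 2979 = -3*((-14 + 8) - 26) + 2979 = -3*(-6 - 26) + 2979 = -3*(-32) + 2979 = 96 + 2979 = 3075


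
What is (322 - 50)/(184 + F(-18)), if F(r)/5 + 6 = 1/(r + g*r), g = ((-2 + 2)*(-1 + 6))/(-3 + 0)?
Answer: 4896/2767 ≈ 1.7694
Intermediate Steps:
g = 0 (g = (0*5)/(-3) = -⅓*0 = 0)
F(r) = -30 + 5/r (F(r) = -30 + 5/(r + 0*r) = -30 + 5/(r + 0) = -30 + 5/r)
(322 - 50)/(184 + F(-18)) = (322 - 50)/(184 + (-30 + 5/(-18))) = 272/(184 + (-30 + 5*(-1/18))) = 272/(184 + (-30 - 5/18)) = 272/(184 - 545/18) = 272/(2767/18) = 272*(18/2767) = 4896/2767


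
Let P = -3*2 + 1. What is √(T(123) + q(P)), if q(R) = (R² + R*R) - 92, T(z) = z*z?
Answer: √15087 ≈ 122.83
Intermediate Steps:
P = -5 (P = -6 + 1 = -5)
T(z) = z²
q(R) = -92 + 2*R² (q(R) = (R² + R²) - 92 = 2*R² - 92 = -92 + 2*R²)
√(T(123) + q(P)) = √(123² + (-92 + 2*(-5)²)) = √(15129 + (-92 + 2*25)) = √(15129 + (-92 + 50)) = √(15129 - 42) = √15087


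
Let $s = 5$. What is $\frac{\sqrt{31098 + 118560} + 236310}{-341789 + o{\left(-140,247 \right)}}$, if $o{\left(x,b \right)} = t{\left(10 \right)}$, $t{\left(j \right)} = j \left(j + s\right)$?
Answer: $- \frac{236310}{341639} - \frac{\sqrt{149658}}{341639} \approx -0.69283$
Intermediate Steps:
$t{\left(j \right)} = j \left(5 + j\right)$ ($t{\left(j \right)} = j \left(j + 5\right) = j \left(5 + j\right)$)
$o{\left(x,b \right)} = 150$ ($o{\left(x,b \right)} = 10 \left(5 + 10\right) = 10 \cdot 15 = 150$)
$\frac{\sqrt{31098 + 118560} + 236310}{-341789 + o{\left(-140,247 \right)}} = \frac{\sqrt{31098 + 118560} + 236310}{-341789 + 150} = \frac{\sqrt{149658} + 236310}{-341639} = \left(236310 + \sqrt{149658}\right) \left(- \frac{1}{341639}\right) = - \frac{236310}{341639} - \frac{\sqrt{149658}}{341639}$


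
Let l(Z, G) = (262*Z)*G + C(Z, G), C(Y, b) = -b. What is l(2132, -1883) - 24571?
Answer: -1051836360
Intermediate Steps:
l(Z, G) = -G + 262*G*Z (l(Z, G) = (262*Z)*G - G = 262*G*Z - G = -G + 262*G*Z)
l(2132, -1883) - 24571 = -1883*(-1 + 262*2132) - 24571 = -1883*(-1 + 558584) - 24571 = -1883*558583 - 24571 = -1051811789 - 24571 = -1051836360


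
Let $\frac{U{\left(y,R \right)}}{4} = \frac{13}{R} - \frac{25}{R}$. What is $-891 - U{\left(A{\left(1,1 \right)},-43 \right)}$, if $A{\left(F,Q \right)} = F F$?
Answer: $- \frac{38361}{43} \approx -892.12$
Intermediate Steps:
$A{\left(F,Q \right)} = F^{2}$
$U{\left(y,R \right)} = - \frac{48}{R}$ ($U{\left(y,R \right)} = 4 \left(\frac{13}{R} - \frac{25}{R}\right) = 4 \left(- \frac{12}{R}\right) = - \frac{48}{R}$)
$-891 - U{\left(A{\left(1,1 \right)},-43 \right)} = -891 - - \frac{48}{-43} = -891 - \left(-48\right) \left(- \frac{1}{43}\right) = -891 - \frac{48}{43} = - \frac{38361}{43}$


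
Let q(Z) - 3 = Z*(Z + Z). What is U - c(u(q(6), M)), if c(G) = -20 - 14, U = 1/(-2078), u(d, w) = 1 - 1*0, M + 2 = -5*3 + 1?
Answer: 70651/2078 ≈ 34.000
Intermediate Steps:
q(Z) = 3 + 2*Z**2 (q(Z) = 3 + Z*(Z + Z) = 3 + Z*(2*Z) = 3 + 2*Z**2)
M = -16 (M = -2 + (-5*3 + 1) = -2 + (-15 + 1) = -2 - 14 = -16)
u(d, w) = 1 (u(d, w) = 1 + 0 = 1)
U = -1/2078 ≈ -0.00048123
c(G) = -34
U - c(u(q(6), M)) = -1/2078 - 1*(-34) = -1/2078 + 34 = 70651/2078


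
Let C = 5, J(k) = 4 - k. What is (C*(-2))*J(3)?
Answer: -10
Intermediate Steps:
(C*(-2))*J(3) = (5*(-2))*(4 - 1*3) = -10*(4 - 3) = -10*1 = -10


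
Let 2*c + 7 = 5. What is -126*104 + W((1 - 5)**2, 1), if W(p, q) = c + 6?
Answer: -13099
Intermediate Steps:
c = -1 (c = -7/2 + (1/2)*5 = -7/2 + 5/2 = -1)
W(p, q) = 5 (W(p, q) = -1 + 6 = 5)
-126*104 + W((1 - 5)**2, 1) = -126*104 + 5 = -13104 + 5 = -13099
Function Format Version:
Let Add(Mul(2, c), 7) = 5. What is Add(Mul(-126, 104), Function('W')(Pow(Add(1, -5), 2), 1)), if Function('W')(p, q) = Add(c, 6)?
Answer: -13099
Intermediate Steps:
c = -1 (c = Add(Rational(-7, 2), Mul(Rational(1, 2), 5)) = Add(Rational(-7, 2), Rational(5, 2)) = -1)
Function('W')(p, q) = 5 (Function('W')(p, q) = Add(-1, 6) = 5)
Add(Mul(-126, 104), Function('W')(Pow(Add(1, -5), 2), 1)) = Add(Mul(-126, 104), 5) = Add(-13104, 5) = -13099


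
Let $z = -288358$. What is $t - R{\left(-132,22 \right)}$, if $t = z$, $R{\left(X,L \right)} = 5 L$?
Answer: $-288468$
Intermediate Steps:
$t = -288358$
$t - R{\left(-132,22 \right)} = -288358 - 5 \cdot 22 = -288358 - 110 = -288468$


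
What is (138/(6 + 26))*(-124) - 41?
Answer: -2303/4 ≈ -575.75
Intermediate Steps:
(138/(6 + 26))*(-124) - 41 = (138/32)*(-124) - 41 = (138*(1/32))*(-124) - 41 = (69/16)*(-124) - 41 = -2139/4 - 41 = -2303/4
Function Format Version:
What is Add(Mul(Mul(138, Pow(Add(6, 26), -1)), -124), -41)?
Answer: Rational(-2303, 4) ≈ -575.75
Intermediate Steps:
Add(Mul(Mul(138, Pow(Add(6, 26), -1)), -124), -41) = Add(Mul(Mul(138, Pow(32, -1)), -124), -41) = Add(Mul(Mul(138, Rational(1, 32)), -124), -41) = Add(Mul(Rational(69, 16), -124), -41) = Add(Rational(-2139, 4), -41) = Rational(-2303, 4)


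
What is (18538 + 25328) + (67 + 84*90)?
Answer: 51493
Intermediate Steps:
(18538 + 25328) + (67 + 84*90) = 43866 + (67 + 7560) = 43866 + 7627 = 51493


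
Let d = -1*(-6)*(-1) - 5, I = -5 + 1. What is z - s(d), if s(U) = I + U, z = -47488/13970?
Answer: 81031/6985 ≈ 11.601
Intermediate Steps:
I = -4
z = -23744/6985 (z = -47488*1/13970 = -23744/6985 ≈ -3.3993)
d = -11 (d = 6*(-1) - 5 = -6 - 5 = -11)
s(U) = -4 + U
z - s(d) = -23744/6985 - (-4 - 11) = -23744/6985 - 1*(-15) = -23744/6985 + 15 = 81031/6985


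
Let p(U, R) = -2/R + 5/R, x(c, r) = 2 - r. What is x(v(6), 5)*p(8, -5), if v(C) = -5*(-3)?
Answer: 9/5 ≈ 1.8000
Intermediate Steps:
v(C) = 15
p(U, R) = 3/R
x(v(6), 5)*p(8, -5) = (2 - 1*5)*(3/(-5)) = (2 - 5)*(3*(-1/5)) = -3*(-3/5) = 9/5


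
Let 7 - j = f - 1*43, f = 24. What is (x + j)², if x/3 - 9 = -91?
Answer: 48400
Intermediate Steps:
j = 26 (j = 7 - (24 - 1*43) = 7 - (24 - 43) = 7 - 1*(-19) = 7 + 19 = 26)
x = -246 (x = 27 + 3*(-91) = 27 - 273 = -246)
(x + j)² = (-246 + 26)² = (-220)² = 48400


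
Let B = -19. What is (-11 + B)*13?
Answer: -390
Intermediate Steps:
(-11 + B)*13 = (-11 - 19)*13 = -30*13 = -390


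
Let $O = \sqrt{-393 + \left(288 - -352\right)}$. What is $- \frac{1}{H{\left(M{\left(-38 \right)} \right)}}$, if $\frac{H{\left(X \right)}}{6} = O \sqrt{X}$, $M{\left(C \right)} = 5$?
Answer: $- \frac{\sqrt{1235}}{7410} \approx -0.0047426$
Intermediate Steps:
$O = \sqrt{247}$ ($O = \sqrt{-393 + \left(288 + 352\right)} = \sqrt{-393 + 640} = \sqrt{247} \approx 15.716$)
$H{\left(X \right)} = 6 \sqrt{247} \sqrt{X}$
$- \frac{1}{H{\left(M{\left(-38 \right)} \right)}} = - \frac{1}{6 \sqrt{247} \sqrt{5}} = - \frac{1}{6 \sqrt{1235}} = - \frac{\sqrt{1235}}{7410}$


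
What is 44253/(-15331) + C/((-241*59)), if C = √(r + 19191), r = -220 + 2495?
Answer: -44253/15331 - √21466/14219 ≈ -2.8968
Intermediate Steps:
r = 2275
C = √21466 (C = √(2275 + 19191) = √21466 ≈ 146.51)
44253/(-15331) + C/((-241*59)) = 44253/(-15331) + √21466/((-241*59)) = 44253*(-1/15331) + √21466/((-1*14219)) = -44253/15331 + √21466/(-14219) = -44253/15331 + √21466*(-1/14219) = -44253/15331 - √21466/14219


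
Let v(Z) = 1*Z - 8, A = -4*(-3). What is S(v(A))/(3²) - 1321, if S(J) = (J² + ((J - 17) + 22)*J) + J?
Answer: -11833/9 ≈ -1314.8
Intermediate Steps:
A = 12
v(Z) = -8 + Z (v(Z) = Z - 8 = -8 + Z)
S(J) = J + J² + J*(5 + J) (S(J) = (J² + ((-17 + J) + 22)*J) + J = (J² + (5 + J)*J) + J = (J² + J*(5 + J)) + J = J + J² + J*(5 + J))
S(v(A))/(3²) - 1321 = (2*(-8 + 12)*(3 + (-8 + 12)))/(3²) - 1321 = (2*4*(3 + 4))/9 - 1321 = (2*4*7)*(⅑) - 1321 = 56*(⅑) - 1321 = 56/9 - 1321 = -11833/9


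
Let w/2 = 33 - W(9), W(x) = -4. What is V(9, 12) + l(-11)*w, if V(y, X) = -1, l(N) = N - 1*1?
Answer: -889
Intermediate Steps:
l(N) = -1 + N (l(N) = N - 1 = -1 + N)
w = 74 (w = 2*(33 - 1*(-4)) = 2*(33 + 4) = 2*37 = 74)
V(9, 12) + l(-11)*w = -1 + (-1 - 11)*74 = -1 - 12*74 = -1 - 888 = -889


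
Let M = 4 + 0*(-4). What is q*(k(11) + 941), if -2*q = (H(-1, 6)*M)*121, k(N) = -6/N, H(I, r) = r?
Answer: -1365540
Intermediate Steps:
M = 4 (M = 4 + 0 = 4)
q = -1452 (q = -6*4*121/2 = -12*121 = -½*2904 = -1452)
q*(k(11) + 941) = -1452*(-6/11 + 941) = -1452*10345/11 = -1365540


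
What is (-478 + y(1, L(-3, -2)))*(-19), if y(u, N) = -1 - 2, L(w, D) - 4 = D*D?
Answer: 9139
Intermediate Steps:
L(w, D) = 4 + D² (L(w, D) = 4 + D*D = 4 + D²)
y(u, N) = -3
(-478 + y(1, L(-3, -2)))*(-19) = (-478 - 3)*(-19) = -481*(-19) = 9139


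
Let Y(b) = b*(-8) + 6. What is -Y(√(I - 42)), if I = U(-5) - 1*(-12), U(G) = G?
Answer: -6 + 8*I*√35 ≈ -6.0 + 47.329*I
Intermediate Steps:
I = 7 (I = -5 - 1*(-12) = -5 + 12 = 7)
Y(b) = 6 - 8*b (Y(b) = -8*b + 6 = 6 - 8*b)
-Y(√(I - 42)) = -(6 - 8*√(7 - 42)) = -(6 - 8*I*√35) = -6 + 8*I*√35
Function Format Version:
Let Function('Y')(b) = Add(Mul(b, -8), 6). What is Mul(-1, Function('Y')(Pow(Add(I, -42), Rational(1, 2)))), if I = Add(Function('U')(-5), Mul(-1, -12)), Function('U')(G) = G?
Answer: Add(-6, Mul(8, I, Pow(35, Rational(1, 2)))) ≈ Add(-6.0000, Mul(47.329, I))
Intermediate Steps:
I = 7 (I = Add(-5, Mul(-1, -12)) = Add(-5, 12) = 7)
Function('Y')(b) = Add(6, Mul(-8, b)) (Function('Y')(b) = Add(Mul(-8, b), 6) = Add(6, Mul(-8, b)))
Mul(-1, Function('Y')(Pow(Add(I, -42), Rational(1, 2)))) = Mul(-1, Add(6, Mul(-8, Pow(Add(7, -42), Rational(1, 2))))) = Mul(-1, Add(6, Mul(-8, Pow(-35, Rational(1, 2))))) = Mul(-1, Add(6, Mul(-8, Mul(I, Pow(35, Rational(1, 2)))))) = Mul(-1, Add(6, Mul(-8, I, Pow(35, Rational(1, 2))))) = Add(-6, Mul(8, I, Pow(35, Rational(1, 2))))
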